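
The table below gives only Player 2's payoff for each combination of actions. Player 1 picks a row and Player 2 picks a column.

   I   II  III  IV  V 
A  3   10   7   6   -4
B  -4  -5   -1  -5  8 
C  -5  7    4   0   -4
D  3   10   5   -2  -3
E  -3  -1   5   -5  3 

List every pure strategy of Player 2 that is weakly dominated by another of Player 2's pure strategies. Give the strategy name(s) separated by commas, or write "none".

I, IV

I: dominated, since III does at least as well everywhere (A: 7>3, B: -1>-4, C: 4>-5, D: 5>3, E: 5>-3).
Nothing dominates II: I at A (10>3); III at A (10>7); IV at A (10>6); V at A (10>-4).
III is not dominated — it holds its own against I at A (7>3); II at B (-1>-5); IV at A (7>6); V at A (7>-4).
IV is weakly dominated by II (A: 10>6, B: -5=-5, C: 7>0, D: 10>-2, E: -1>-5).
V: no other strategy beats it everywhere (I at B (8>-4); II at B (8>-5); III at B (8>-1); IV at B (8>-5)).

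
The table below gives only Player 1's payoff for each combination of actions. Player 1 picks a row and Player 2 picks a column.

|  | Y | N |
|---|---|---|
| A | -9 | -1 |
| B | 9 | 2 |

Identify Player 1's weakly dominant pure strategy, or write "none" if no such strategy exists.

B

B vs A: Y: 9>-9, N: 2>-1.
B is at least as good as every other strategy against every opponent action, so it is weakly dominant.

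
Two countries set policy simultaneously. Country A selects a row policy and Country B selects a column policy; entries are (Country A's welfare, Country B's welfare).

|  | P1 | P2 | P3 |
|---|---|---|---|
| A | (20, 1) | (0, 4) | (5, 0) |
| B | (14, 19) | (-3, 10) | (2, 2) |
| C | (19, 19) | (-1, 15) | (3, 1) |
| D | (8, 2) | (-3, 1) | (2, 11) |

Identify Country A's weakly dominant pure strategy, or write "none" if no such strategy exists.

A vs B: P1: 20>14, P2: 0>-3, P3: 5>2.
A vs C: P1: 20>19, P2: 0>-1, P3: 5>3.
A vs D: P1: 20>8, P2: 0>-3, P3: 5>2.
A is at least as good as every other strategy against every opponent action, so it is weakly dominant.

A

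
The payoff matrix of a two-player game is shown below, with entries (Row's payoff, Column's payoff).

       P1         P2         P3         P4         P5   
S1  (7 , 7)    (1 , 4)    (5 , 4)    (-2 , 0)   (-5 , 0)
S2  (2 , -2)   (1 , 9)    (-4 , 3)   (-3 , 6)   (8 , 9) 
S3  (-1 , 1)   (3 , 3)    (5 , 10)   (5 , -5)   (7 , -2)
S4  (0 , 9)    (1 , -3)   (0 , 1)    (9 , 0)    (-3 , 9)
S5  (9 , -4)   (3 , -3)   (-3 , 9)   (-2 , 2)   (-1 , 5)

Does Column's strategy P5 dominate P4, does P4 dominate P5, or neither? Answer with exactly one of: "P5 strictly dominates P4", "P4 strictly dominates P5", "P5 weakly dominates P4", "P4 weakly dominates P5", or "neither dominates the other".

P5's payoffs vs P4's, by Row's action — S1: 0=0, S2: 9>6, S3: -2>-5, S4: 9>0, S5: 5>2.
P5 is at least as good everywhere and strictly better somewhere (tied only at S1), so P5 weakly but not strictly dominates P4.

P5 weakly dominates P4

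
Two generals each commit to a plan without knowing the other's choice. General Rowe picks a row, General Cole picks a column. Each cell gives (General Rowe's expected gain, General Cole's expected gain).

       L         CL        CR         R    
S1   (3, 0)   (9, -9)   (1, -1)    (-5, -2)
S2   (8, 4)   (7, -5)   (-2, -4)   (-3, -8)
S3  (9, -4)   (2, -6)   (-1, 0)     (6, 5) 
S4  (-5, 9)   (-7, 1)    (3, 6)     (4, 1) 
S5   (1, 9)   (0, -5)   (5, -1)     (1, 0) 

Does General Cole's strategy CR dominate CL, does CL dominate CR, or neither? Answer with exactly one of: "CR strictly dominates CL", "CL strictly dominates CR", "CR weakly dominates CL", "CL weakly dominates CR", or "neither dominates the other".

CR strictly dominates CL

Compare CR to CL across each opponent action: S1: -1>-9, S2: -4>-5, S3: 0>-6, S4: 6>1, S5: -1>-5.
CR gives a strictly higher payoff against each opponent action, so CR strictly dominates CL.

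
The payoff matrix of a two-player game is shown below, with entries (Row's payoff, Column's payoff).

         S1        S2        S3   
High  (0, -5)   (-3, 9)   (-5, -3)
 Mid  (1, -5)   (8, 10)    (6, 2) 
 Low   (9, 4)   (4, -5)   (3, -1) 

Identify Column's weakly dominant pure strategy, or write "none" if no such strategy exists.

none

S1 fails to dominate S2 at High (-5<9).
S2 fails to dominate S1 at Low (-5<4).
S3 fails to dominate S1 at Low (-1<4).
No single strategy dominates all the others.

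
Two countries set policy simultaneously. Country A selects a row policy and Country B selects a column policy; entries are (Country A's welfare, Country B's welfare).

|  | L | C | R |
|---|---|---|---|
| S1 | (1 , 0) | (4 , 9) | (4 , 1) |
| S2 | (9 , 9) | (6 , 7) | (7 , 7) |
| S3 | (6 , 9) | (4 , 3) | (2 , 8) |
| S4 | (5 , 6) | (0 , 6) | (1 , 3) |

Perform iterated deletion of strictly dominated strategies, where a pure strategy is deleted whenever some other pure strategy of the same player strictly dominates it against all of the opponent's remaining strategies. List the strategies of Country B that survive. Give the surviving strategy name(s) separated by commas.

L

For Country A, S2 strictly dominates S1 on the remaining columns (L: 9>1, C: 6>4, R: 7>4); eliminate S1.
For Country A, S2 strictly dominates S3 on the remaining columns (L: 9>6, C: 6>4, R: 7>2); eliminate S3.
Country A's strategy S4 is strictly dominated by S2 (L: 9>5, C: 6>0, R: 7>1) and is removed.
Column C is eliminated: L beats it against every remaining row (S2: 9>7).
For Country B, L strictly dominates R on the remaining rows (S2: 9>7); eliminate R.
Among the remaining strategies, none is strictly dominated by another pure strategy of the same player, so the elimination stops.
Surviving strategies — Country A: {S2}; Country B: {L}.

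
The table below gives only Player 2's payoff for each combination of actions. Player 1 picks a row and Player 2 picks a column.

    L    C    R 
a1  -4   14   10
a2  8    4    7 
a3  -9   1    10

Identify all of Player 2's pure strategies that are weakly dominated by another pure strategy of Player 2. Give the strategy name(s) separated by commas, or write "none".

none

Nothing dominates L: C at a2 (8>4); R at a2 (8>7).
Nothing dominates C: L at a1 (14>-4); R at a1 (14>10).
Nothing dominates R: L at a1 (10>-4); C at a2 (7>4).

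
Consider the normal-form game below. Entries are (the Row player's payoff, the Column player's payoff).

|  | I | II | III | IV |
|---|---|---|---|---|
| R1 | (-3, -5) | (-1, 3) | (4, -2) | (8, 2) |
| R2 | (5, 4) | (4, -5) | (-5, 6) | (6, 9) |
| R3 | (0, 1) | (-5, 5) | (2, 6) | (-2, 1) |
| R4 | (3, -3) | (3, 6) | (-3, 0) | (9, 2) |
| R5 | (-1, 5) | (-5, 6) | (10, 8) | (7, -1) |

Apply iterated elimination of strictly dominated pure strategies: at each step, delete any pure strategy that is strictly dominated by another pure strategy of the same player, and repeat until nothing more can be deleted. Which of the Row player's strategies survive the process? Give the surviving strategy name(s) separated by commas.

Column I is eliminated: III beats it against every remaining row (R1: -2>-5, R2: 6>4, R3: 6>1, R4: 0>-3, R5: 8>5).
Row R3 is eliminated: R1 beats it against every remaining column (II: -1>-5, III: 4>2, IV: 8>-2).
Among the remaining strategies, none is strictly dominated by another pure strategy of the same player, so the elimination stops.
Surviving strategies — the Row player: {R1, R2, R4, R5}; the Column player: {II, III, IV}.

R1, R2, R4, R5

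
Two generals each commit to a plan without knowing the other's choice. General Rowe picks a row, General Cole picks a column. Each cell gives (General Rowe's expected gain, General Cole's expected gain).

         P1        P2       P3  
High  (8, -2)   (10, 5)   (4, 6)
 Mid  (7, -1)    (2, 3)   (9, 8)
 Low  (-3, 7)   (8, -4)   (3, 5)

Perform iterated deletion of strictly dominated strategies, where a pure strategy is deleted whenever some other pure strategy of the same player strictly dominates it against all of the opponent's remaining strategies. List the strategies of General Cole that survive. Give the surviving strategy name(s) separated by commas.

For General Rowe, High strictly dominates Low on the remaining columns (P1: 8>-3, P2: 10>8, P3: 4>3); eliminate Low.
For General Cole, P2 strictly dominates P1 on the remaining rows (High: 5>-2, Mid: 3>-1); eliminate P1.
Column P2 is eliminated: P3 beats it against every remaining row (High: 6>5, Mid: 8>3).
Row High is eliminated: Mid beats it against every remaining column (P3: 9>4).
Among the remaining strategies, none is strictly dominated by another pure strategy of the same player, so the elimination stops.
Surviving strategies — General Rowe: {Mid}; General Cole: {P3}.

P3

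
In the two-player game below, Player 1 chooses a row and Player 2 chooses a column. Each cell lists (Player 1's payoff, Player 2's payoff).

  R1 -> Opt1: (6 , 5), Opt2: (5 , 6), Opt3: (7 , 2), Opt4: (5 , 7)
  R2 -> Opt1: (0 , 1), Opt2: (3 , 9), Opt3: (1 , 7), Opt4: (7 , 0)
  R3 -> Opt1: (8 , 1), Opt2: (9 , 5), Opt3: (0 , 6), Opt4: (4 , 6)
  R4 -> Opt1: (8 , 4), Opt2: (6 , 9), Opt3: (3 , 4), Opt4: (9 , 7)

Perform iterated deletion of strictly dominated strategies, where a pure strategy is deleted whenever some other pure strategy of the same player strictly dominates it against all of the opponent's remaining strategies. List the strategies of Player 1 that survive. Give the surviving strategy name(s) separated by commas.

Player 1's strategy R2 is strictly dominated by R4 (Opt1: 8>0, Opt2: 6>3, Opt3: 3>1, Opt4: 9>7) and is removed.
Player 2's strategy Opt1 is strictly dominated by Opt2 (R1: 6>5, R3: 5>1, R4: 9>4) and is removed.
Among the remaining strategies, none is strictly dominated by another pure strategy of the same player, so the elimination stops.
Surviving strategies — Player 1: {R1, R3, R4}; Player 2: {Opt2, Opt3, Opt4}.

R1, R3, R4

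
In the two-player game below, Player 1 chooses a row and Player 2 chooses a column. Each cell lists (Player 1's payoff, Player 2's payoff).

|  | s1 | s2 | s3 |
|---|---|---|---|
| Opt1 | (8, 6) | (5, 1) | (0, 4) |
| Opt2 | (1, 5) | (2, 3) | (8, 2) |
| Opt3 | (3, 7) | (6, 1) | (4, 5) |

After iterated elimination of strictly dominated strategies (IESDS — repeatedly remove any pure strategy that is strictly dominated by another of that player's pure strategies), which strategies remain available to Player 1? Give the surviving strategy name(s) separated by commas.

Player 2's strategy s2 is strictly dominated by s1 (Opt1: 6>1, Opt2: 5>3, Opt3: 7>1) and is removed.
For Player 2, s1 strictly dominates s3 on the remaining rows (Opt1: 6>4, Opt2: 5>2, Opt3: 7>5); eliminate s3.
Row Opt2 is eliminated: Opt1 beats it against every remaining column (s1: 8>1).
For Player 1, Opt1 strictly dominates Opt3 on the remaining columns (s1: 8>3); eliminate Opt3.
Among the remaining strategies, none is strictly dominated by another pure strategy of the same player, so the elimination stops.
Surviving strategies — Player 1: {Opt1}; Player 2: {s1}.

Opt1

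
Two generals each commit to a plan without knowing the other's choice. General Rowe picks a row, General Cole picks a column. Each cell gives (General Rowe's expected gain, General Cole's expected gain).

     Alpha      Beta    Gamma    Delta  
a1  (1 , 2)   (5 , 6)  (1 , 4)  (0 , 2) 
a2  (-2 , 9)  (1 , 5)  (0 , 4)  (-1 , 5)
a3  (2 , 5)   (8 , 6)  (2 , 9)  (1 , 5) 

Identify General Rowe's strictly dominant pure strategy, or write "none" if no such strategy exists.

a3

a3 vs a1: Alpha: 2>1, Beta: 8>5, Gamma: 2>1, Delta: 1>0.
a3 vs a2: Alpha: 2>-2, Beta: 8>1, Gamma: 2>0, Delta: 1>-1.
a3 strictly beats every other strategy against every opponent action, so it is strictly dominant.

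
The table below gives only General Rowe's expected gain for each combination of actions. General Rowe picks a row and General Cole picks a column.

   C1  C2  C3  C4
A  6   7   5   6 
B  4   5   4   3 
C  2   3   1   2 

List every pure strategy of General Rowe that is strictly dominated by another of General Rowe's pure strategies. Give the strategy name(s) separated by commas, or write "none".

A: no other strategy beats it everywhere (B at C1 (6>4); C at C1 (6>2)).
A strictly dominates B — C1: 6>4, C2: 7>5, C3: 5>4, C4: 6>3.
C is strictly dominated by A (C1: 6>2, C2: 7>3, C3: 5>1, C4: 6>2).

B, C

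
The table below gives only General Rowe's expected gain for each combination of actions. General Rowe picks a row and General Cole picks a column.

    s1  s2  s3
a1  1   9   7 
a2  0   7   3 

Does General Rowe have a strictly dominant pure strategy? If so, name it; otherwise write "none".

a1 vs a2: s1: 1>0, s2: 9>7, s3: 7>3.
a1 strictly beats every other strategy against every opponent action, so it is strictly dominant.

a1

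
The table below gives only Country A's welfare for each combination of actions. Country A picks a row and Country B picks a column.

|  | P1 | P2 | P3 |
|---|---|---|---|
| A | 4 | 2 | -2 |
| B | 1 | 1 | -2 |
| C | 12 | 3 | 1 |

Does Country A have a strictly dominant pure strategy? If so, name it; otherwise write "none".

C vs A: P1: 12>4, P2: 3>2, P3: 1>-2.
C vs B: P1: 12>1, P2: 3>1, P3: 1>-2.
C strictly beats every other strategy against every opponent action, so it is strictly dominant.

C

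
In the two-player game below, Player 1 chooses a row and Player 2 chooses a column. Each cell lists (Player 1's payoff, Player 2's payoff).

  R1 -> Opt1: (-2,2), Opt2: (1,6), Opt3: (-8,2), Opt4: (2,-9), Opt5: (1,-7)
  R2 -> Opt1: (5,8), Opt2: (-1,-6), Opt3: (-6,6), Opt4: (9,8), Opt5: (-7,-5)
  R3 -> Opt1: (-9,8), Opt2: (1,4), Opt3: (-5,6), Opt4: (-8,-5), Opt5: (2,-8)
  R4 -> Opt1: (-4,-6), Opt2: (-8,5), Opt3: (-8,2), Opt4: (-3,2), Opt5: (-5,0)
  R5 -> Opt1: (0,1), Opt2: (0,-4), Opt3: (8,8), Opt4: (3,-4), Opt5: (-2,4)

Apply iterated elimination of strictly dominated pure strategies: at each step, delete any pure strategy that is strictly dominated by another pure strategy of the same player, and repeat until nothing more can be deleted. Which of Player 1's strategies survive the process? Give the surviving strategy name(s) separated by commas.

R1, R2, R3, R5

For Player 1, R5 strictly dominates R4 on the remaining columns (Opt1: 0>-4, Opt2: 0>-8, Opt3: 8>-8, Opt4: 3>-3, Opt5: -2>-5); eliminate R4.
Player 2's strategy Opt5 is strictly dominated by Opt3 (R1: 2>-7, R2: 6>-5, R3: 6>-8, R5: 8>4) and is removed.
Among the remaining strategies, none is strictly dominated by another pure strategy of the same player, so the elimination stops.
Surviving strategies — Player 1: {R1, R2, R3, R5}; Player 2: {Opt1, Opt2, Opt3, Opt4}.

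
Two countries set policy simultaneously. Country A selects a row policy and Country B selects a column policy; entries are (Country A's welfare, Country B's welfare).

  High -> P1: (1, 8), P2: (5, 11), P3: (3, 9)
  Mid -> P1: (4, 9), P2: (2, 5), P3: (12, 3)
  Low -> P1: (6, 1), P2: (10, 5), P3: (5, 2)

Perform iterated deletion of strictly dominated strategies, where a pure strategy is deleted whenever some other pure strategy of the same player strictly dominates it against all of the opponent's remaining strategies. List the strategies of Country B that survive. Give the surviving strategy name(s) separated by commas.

P2

Country A's strategy High is strictly dominated by Low (P1: 6>1, P2: 10>5, P3: 5>3) and is removed.
For Country B, P2 strictly dominates P3 on the remaining rows (Mid: 5>3, Low: 5>2); eliminate P3.
Row Mid is eliminated: Low beats it against every remaining column (P1: 6>4, P2: 10>2).
Column P1 is eliminated: P2 beats it against every remaining row (Low: 5>1).
Among the remaining strategies, none is strictly dominated by another pure strategy of the same player, so the elimination stops.
Surviving strategies — Country A: {Low}; Country B: {P2}.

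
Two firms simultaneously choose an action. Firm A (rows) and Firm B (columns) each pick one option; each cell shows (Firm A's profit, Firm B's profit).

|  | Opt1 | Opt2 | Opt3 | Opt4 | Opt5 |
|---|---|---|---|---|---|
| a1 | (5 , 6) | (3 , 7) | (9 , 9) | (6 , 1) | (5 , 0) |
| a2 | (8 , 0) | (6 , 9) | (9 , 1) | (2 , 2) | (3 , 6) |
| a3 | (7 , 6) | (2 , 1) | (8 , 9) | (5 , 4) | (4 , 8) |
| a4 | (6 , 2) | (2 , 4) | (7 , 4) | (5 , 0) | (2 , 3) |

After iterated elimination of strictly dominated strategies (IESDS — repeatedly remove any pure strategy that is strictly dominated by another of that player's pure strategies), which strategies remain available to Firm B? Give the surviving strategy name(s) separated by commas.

Firm B's strategy Opt1 is strictly dominated by Opt3 (a1: 9>6, a2: 1>0, a3: 9>6, a4: 4>2) and is removed.
Row a3 is eliminated: a1 beats it against every remaining column (Opt2: 3>2, Opt3: 9>8, Opt4: 6>5, Opt5: 5>4).
Row a4 is eliminated: a1 beats it against every remaining column (Opt2: 3>2, Opt3: 9>7, Opt4: 6>5, Opt5: 5>2).
Firm B's strategy Opt4 is strictly dominated by Opt2 (a1: 7>1, a2: 9>2) and is removed.
Firm B's strategy Opt5 is strictly dominated by Opt2 (a1: 7>0, a2: 9>6) and is removed.
Among the remaining strategies, none is strictly dominated by another pure strategy of the same player, so the elimination stops.
Surviving strategies — Firm A: {a1, a2}; Firm B: {Opt2, Opt3}.

Opt2, Opt3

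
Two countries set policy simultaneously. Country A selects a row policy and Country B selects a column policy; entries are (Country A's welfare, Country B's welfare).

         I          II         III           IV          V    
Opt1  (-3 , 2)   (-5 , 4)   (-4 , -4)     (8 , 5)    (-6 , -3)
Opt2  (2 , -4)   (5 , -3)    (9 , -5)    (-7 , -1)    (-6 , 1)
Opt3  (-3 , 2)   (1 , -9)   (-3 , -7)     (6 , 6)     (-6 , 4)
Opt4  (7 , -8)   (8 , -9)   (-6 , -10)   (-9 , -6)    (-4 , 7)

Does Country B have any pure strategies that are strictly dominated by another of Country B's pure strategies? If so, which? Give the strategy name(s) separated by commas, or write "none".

I: dominated, since IV does at least as well everywhere (Opt1: 5>2, Opt2: -1>-4, Opt3: 6>2, Opt4: -6>-8).
IV strictly dominates II — Opt1: 5>4, Opt2: -1>-3, Opt3: 6>-9, Opt4: -6>-9.
III is strictly dominated by I (Opt1: 2>-4, Opt2: -4>-5, Opt3: 2>-7, Opt4: -8>-10).
IV is not dominated — it holds its own against I at Opt1 (5>2); II at Opt1 (5>4); III at Opt1 (5>-4); V at Opt1 (5>-3).
V is not dominated — it holds its own against I at Opt2 (1>-4); II at Opt2 (1>-3); III at Opt1 (-3>-4); IV at Opt2 (1>-1).

I, II, III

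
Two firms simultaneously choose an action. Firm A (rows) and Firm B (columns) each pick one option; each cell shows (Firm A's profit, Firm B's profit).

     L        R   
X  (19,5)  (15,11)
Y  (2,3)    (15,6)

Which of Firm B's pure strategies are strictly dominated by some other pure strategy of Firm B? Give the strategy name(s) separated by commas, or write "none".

L is strictly dominated by R (X: 11>5, Y: 6>3).
R is not dominated — it holds its own against L at X (11>5).

L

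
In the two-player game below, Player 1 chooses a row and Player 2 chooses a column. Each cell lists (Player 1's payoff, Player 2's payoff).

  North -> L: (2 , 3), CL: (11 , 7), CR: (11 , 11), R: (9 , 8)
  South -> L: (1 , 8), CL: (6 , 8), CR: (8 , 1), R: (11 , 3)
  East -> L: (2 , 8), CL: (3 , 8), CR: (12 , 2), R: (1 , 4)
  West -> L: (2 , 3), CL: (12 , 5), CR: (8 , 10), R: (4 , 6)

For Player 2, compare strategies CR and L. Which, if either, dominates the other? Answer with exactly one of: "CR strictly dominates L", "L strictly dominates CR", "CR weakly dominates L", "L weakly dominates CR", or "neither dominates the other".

neither dominates the other

CR's payoffs vs L's, by Player 1's action — North: 11>3, South: 1<8, East: 2<8, West: 10>3.
CR does better at North, West but worse at South, East; neither strategy dominates the other.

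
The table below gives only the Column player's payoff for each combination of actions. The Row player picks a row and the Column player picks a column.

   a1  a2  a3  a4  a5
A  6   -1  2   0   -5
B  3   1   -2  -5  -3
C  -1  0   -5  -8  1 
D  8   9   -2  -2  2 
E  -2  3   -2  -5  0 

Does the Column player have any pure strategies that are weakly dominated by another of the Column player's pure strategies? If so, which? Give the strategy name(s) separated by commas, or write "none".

a3, a4

a1 is not dominated — it holds its own against a2 at A (6>-1); a3 at A (6>2); a4 at A (6>0); a5 at A (6>-5).
a2 is not dominated — it holds its own against a1 at C (0>-1); a3 at B (1>-2); a4 at B (1>-5); a5 at A (-1>-5).
a3: dominated, since a1 does at least as well everywhere (A: 6>2, B: 3>-2, C: -1>-5, D: 8>-2, E: -2=-2).
a1 weakly dominates a4 — A: 6>0, B: 3>-5, C: -1>-8, D: 8>-2, E: -2>-5.
a5: no other strategy beats it everywhere (a1 at C (1>-1); a2 at C (1>0); a3 at C (1>-5); a4 at B (-3>-5)).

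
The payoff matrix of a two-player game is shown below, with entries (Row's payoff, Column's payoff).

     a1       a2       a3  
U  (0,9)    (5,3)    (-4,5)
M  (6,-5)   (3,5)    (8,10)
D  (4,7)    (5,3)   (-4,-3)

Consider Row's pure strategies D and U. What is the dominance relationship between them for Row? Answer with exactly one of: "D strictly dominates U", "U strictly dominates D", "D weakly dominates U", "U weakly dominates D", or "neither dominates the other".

D's payoffs vs U's, by Column's action — a1: 4>0, a2: 5=5, a3: -4=-4.
D is at least as good everywhere and strictly better somewhere (tied only at a2, a3), so D weakly but not strictly dominates U.

D weakly dominates U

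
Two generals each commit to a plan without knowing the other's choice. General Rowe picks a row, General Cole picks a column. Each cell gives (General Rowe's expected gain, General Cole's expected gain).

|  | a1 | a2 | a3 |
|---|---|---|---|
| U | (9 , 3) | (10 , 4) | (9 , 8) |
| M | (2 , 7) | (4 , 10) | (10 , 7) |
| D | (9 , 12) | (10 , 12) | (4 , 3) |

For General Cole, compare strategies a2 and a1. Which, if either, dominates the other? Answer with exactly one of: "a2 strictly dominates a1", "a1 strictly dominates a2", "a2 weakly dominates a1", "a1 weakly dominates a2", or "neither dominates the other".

Compare a2 to a1 across every action of General Rowe: U: 4>3, M: 10>7, D: 12=12.
a2 is at least as good everywhere and strictly better somewhere (tied only at D), so a2 weakly but not strictly dominates a1.

a2 weakly dominates a1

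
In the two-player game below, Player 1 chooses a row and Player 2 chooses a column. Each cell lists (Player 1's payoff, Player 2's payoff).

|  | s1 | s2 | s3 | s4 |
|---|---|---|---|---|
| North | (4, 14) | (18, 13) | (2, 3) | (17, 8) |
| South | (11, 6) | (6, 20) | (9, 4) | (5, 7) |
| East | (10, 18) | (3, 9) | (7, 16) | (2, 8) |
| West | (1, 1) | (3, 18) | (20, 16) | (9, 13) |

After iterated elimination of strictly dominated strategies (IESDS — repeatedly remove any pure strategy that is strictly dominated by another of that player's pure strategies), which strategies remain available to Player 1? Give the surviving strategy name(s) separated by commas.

Row East is eliminated: South beats it against every remaining column (s1: 11>10, s2: 6>3, s3: 9>7, s4: 5>2).
For Player 2, s2 strictly dominates s3 on the remaining rows (North: 13>3, South: 20>4, West: 18>16); eliminate s3.
For Player 1, North strictly dominates West on the remaining columns (s1: 4>1, s2: 18>3, s4: 17>9); eliminate West.
Column s4 is eliminated: s2 beats it against every remaining row (North: 13>8, South: 20>7).
Among the remaining strategies, none is strictly dominated by another pure strategy of the same player, so the elimination stops.
Surviving strategies — Player 1: {North, South}; Player 2: {s1, s2}.

North, South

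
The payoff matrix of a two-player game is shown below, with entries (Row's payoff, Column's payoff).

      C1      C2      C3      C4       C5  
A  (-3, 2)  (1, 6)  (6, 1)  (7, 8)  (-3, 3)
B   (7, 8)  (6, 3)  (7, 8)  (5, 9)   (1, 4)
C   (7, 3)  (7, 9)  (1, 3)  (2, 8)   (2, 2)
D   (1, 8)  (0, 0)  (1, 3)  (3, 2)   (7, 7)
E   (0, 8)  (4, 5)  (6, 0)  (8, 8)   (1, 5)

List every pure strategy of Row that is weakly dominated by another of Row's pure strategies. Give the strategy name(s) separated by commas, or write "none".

A

A: dominated, since E does at least as well everywhere (C1: 0>-3, C2: 4>1, C3: 6=6, C4: 8>7, C5: 1>-3).
B is not dominated — it holds its own against A at C1 (7>-3); C at C3 (7>1); D at C1 (7>1); E at C1 (7>0).
Nothing dominates C: A at C1 (7>-3); B at C2 (7>6); D at C1 (7>1); E at C1 (7>0).
Nothing dominates D: A at C1 (1>-3); B at C5 (7>1); C at C4 (3>2); E at C1 (1>0).
Nothing dominates E: A at C1 (0>-3); B at C4 (8>5); C at C3 (6>1); D at C2 (4>0).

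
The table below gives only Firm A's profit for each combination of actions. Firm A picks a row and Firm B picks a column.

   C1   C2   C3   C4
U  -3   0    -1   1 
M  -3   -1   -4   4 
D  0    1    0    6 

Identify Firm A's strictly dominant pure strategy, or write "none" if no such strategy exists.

D

D vs U: C1: 0>-3, C2: 1>0, C3: 0>-1, C4: 6>1.
D vs M: C1: 0>-3, C2: 1>-1, C3: 0>-4, C4: 6>4.
D strictly beats every other strategy against every opponent action, so it is strictly dominant.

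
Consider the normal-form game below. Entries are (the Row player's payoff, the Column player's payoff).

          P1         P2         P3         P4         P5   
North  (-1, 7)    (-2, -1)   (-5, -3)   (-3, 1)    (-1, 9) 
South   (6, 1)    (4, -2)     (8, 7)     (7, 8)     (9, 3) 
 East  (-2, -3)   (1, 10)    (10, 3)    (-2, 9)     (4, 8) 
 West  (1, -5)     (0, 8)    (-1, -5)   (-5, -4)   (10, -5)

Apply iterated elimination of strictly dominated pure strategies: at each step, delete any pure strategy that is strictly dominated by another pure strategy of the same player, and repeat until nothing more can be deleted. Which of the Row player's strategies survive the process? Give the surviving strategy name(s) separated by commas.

For the Row player, South strictly dominates North on the remaining columns (P1: 6>-1, P2: 4>-2, P3: 8>-5, P4: 7>-3, P5: 9>-1); eliminate North.
For the Column player, P4 strictly dominates P1 on the remaining rows (South: 8>1, East: 9>-3, West: -4>-5); eliminate P1.
Column P3 is eliminated: P4 beats it against every remaining row (South: 8>7, East: 9>3, West: -4>-5).
For the Row player, South strictly dominates East on the remaining columns (P2: 4>1, P4: 7>-2, P5: 9>4); eliminate East.
The Column player's strategy P5 is strictly dominated by P4 (South: 8>3, West: -4>-5) and is removed.
For the Row player, South strictly dominates West on the remaining columns (P2: 4>0, P4: 7>-5); eliminate West.
For the Column player, P4 strictly dominates P2 on the remaining rows (South: 8>-2); eliminate P2.
Among the remaining strategies, none is strictly dominated by another pure strategy of the same player, so the elimination stops.
Surviving strategies — the Row player: {South}; the Column player: {P4}.

South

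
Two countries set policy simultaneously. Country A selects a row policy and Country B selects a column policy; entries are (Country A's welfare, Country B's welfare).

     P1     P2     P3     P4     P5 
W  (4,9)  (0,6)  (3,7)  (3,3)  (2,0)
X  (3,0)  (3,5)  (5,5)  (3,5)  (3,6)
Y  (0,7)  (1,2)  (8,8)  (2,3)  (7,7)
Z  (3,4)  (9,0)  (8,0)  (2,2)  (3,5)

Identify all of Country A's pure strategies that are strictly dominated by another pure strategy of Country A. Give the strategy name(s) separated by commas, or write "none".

none

W is not dominated — it holds its own against X at P1 (4>3); Y at P1 (4>0); Z at P1 (4>3).
X is not dominated — it holds its own against W at P2 (3>0); Y at P1 (3>0); Z at P1 (3=3).
Y: no other strategy beats it everywhere (W at P2 (1>0); X at P3 (8>5); Z at P3 (8=8)).
Nothing dominates Z: W at P2 (9>0); X at P1 (3=3); Y at P1 (3>0).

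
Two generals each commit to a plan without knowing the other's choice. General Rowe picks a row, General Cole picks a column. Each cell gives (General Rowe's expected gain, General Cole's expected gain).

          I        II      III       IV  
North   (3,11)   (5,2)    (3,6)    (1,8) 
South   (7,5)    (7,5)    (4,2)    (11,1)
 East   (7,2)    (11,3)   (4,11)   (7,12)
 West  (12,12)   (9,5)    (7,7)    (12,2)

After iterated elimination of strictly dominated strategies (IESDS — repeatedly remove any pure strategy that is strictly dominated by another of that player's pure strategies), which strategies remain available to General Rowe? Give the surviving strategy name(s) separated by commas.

For General Rowe, South strictly dominates North on the remaining columns (I: 7>3, II: 7>5, III: 4>3, IV: 11>1); eliminate North.
General Rowe's strategy South is strictly dominated by West (I: 12>7, II: 9>7, III: 7>4, IV: 12>11) and is removed.
Column II is eliminated: III beats it against every remaining row (East: 11>3, West: 7>5).
Row East is eliminated: West beats it against every remaining column (I: 12>7, III: 7>4, IV: 12>7).
Column III is eliminated: I beats it against every remaining row (West: 12>7).
General Cole's strategy IV is strictly dominated by I (West: 12>2) and is removed.
Among the remaining strategies, none is strictly dominated by another pure strategy of the same player, so the elimination stops.
Surviving strategies — General Rowe: {West}; General Cole: {I}.

West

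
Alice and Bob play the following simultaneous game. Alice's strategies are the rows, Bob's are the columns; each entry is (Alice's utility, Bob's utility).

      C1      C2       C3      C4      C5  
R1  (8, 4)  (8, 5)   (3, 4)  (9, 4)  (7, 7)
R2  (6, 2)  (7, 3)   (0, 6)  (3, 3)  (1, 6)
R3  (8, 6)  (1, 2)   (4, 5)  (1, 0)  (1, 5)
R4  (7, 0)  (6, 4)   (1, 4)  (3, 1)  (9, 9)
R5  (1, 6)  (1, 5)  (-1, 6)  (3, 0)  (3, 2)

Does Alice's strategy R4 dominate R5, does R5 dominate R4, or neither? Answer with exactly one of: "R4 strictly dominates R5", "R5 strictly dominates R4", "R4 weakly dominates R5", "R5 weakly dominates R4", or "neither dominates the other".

R4's payoffs vs R5's, by Bob's action — C1: 7>1, C2: 6>1, C3: 1>-1, C4: 3=3, C5: 9>3.
R4 is at least as good everywhere and strictly better somewhere (tied only at C4), so R4 weakly but not strictly dominates R5.

R4 weakly dominates R5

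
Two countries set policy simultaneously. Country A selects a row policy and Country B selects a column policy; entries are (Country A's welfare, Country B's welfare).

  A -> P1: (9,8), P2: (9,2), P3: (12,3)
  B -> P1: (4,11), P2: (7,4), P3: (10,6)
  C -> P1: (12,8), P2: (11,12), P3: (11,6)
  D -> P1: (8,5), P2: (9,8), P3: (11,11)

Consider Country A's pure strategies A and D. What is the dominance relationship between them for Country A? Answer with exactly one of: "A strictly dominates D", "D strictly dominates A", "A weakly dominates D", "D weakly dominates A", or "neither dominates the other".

A weakly dominates D

Compare A to D across each choice by Country B: P1: 9>8, P2: 9=9, P3: 12>11.
A is at least as good everywhere and strictly better somewhere (tied only at P2), so A weakly but not strictly dominates D.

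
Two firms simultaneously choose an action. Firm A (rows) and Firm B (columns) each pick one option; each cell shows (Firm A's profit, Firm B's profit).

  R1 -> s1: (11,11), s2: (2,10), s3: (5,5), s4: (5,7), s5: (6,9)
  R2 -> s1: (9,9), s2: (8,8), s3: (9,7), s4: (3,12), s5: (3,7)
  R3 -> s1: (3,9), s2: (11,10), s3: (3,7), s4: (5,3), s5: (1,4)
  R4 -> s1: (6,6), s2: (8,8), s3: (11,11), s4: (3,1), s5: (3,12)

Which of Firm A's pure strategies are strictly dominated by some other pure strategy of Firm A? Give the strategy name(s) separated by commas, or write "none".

none

R1: no other strategy beats it everywhere (R2 at s1 (11>9); R3 at s1 (11>3); R4 at s1 (11>6)).
R2: no other strategy beats it everywhere (R1 at s2 (8>2); R3 at s1 (9>3); R4 at s1 (9>6)).
Nothing dominates R3: R1 at s2 (11>2); R2 at s2 (11>8); R4 at s2 (11>8).
Nothing dominates R4: R1 at s2 (8>2); R2 at s2 (8=8); R3 at s1 (6>3).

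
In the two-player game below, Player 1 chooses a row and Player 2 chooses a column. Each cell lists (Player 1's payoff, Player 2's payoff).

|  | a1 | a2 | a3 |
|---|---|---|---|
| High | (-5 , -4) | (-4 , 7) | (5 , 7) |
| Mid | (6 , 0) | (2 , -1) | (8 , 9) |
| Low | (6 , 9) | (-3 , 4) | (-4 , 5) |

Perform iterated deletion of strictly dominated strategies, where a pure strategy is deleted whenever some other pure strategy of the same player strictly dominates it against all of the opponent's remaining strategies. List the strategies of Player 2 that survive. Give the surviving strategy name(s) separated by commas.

For Player 1, Mid strictly dominates High on the remaining columns (a1: 6>-5, a2: 2>-4, a3: 8>5); eliminate High.
For Player 2, a1 strictly dominates a2 on the remaining rows (Mid: 0>-1, Low: 9>4); eliminate a2.
Among the remaining strategies, none is strictly dominated by another pure strategy of the same player, so the elimination stops.
Surviving strategies — Player 1: {Mid, Low}; Player 2: {a1, a3}.

a1, a3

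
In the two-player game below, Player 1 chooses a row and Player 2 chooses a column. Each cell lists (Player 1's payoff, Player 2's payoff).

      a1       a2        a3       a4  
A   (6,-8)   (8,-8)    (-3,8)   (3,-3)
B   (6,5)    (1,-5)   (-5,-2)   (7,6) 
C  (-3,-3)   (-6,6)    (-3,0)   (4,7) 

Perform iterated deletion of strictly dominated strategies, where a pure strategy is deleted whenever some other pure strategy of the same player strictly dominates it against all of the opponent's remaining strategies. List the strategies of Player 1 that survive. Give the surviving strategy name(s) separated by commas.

A, B, C

Column a1 is eliminated: a4 beats it against every remaining row (A: -3>-8, B: 6>5, C: 7>-3).
For Player 2, a4 strictly dominates a2 on the remaining rows (A: -3>-8, B: 6>-5, C: 7>6); eliminate a2.
Among the remaining strategies, none is strictly dominated by another pure strategy of the same player, so the elimination stops.
Surviving strategies — Player 1: {A, B, C}; Player 2: {a3, a4}.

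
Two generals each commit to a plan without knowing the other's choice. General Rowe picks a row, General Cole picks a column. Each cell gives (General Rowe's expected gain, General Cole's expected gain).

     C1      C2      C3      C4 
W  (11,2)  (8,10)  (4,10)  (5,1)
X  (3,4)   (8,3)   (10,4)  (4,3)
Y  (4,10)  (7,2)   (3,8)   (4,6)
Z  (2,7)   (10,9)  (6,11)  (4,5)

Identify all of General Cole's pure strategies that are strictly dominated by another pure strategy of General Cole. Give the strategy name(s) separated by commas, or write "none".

C4

Nothing dominates C1: C2 at X (4>3); C3 at X (4=4); C4 at W (2>1).
C2 is not dominated — it holds its own against C1 at W (10>2); C3 at W (10=10); C4 at W (10>1).
C3 is not dominated — it holds its own against C1 at W (10>2); C2 at W (10=10); C4 at W (10>1).
C4: dominated, since C1 does at least as well everywhere (W: 2>1, X: 4>3, Y: 10>6, Z: 7>5).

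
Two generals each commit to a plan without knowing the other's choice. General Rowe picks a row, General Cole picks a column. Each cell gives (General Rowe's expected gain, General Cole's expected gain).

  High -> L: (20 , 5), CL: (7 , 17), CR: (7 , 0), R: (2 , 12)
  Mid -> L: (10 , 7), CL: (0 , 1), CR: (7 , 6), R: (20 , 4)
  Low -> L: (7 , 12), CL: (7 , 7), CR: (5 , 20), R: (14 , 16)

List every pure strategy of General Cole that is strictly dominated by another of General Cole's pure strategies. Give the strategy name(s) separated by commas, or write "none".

none

Nothing dominates L: CL at Mid (7>1); CR at High (5>0); R at Mid (7>4).
CL is not dominated — it holds its own against L at High (17>5); CR at High (17>0); R at High (17>12).
CR is not dominated — it holds its own against L at Low (20>12); CL at Mid (6>1); R at Mid (6>4).
Nothing dominates R: L at High (12>5); CL at Mid (4>1); CR at High (12>0).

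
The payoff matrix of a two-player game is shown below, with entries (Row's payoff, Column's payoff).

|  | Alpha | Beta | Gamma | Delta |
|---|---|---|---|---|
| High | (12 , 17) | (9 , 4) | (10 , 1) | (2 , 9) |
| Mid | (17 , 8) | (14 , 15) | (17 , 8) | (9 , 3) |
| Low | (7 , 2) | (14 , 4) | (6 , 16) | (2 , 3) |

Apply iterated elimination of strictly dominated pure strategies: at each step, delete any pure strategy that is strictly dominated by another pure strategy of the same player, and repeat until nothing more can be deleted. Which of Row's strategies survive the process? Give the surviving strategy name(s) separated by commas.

Row's strategy High is strictly dominated by Mid (Alpha: 17>12, Beta: 14>9, Gamma: 17>10, Delta: 9>2) and is removed.
Column's strategy Alpha is strictly dominated by Beta (Mid: 15>8, Low: 4>2) and is removed.
Column's strategy Delta is strictly dominated by Beta (Mid: 15>3, Low: 4>3) and is removed.
Among the remaining strategies, none is strictly dominated by another pure strategy of the same player, so the elimination stops.
Surviving strategies — Row: {Mid, Low}; Column: {Beta, Gamma}.

Mid, Low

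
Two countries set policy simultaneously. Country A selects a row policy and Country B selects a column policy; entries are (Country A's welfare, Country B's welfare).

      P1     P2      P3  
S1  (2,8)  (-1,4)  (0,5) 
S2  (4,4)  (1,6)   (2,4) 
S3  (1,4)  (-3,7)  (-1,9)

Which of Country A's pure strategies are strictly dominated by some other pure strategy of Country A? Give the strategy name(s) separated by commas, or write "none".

S2 strictly dominates S1 — P1: 4>2, P2: 1>-1, P3: 2>0.
S2: no other strategy beats it everywhere (S1 at P1 (4>2); S3 at P1 (4>1)).
S3: dominated, since S1 does at least as well everywhere (P1: 2>1, P2: -1>-3, P3: 0>-1).

S1, S3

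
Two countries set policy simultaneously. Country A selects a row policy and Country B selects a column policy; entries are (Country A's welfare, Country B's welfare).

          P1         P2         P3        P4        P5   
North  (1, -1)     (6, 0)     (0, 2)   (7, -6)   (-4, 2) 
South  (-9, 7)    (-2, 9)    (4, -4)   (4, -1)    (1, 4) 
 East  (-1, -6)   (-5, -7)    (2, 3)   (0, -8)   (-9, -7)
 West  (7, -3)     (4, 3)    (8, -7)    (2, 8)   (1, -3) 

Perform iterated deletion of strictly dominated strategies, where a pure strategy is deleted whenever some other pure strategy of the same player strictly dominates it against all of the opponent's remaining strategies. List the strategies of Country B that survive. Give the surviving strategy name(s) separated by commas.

P2, P3, P4, P5

Row East is eliminated: West beats it against every remaining column (P1: 7>-1, P2: 4>-5, P3: 8>2, P4: 2>0, P5: 1>-9).
Country B's strategy P1 is strictly dominated by P2 (North: 0>-1, South: 9>7, West: 3>-3) and is removed.
Among the remaining strategies, none is strictly dominated by another pure strategy of the same player, so the elimination stops.
Surviving strategies — Country A: {North, South, West}; Country B: {P2, P3, P4, P5}.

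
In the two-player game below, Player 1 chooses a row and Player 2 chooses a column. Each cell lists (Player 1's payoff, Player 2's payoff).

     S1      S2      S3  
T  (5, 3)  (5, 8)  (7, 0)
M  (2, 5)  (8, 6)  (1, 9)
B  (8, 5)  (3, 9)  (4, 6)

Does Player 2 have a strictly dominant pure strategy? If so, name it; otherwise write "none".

none

S1 fails to dominate S2 at T (3<8).
S2 fails to dominate S3 at M (6<9).
S3 fails to dominate S1 at T (0<3).
No single strategy dominates all the others.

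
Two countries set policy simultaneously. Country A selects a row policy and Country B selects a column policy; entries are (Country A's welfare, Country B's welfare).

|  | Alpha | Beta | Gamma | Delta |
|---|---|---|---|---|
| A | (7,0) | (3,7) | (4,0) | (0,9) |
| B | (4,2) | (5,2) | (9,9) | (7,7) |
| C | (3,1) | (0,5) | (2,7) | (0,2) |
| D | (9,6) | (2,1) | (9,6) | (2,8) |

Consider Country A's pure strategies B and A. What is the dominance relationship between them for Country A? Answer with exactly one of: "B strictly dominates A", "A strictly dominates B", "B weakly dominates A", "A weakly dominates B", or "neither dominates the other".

Compare B to A across every action of Country B: Alpha: 4<7, Beta: 5>3, Gamma: 9>4, Delta: 7>0.
B does better at Beta, Gamma, Delta but worse at Alpha; neither strategy dominates the other.

neither dominates the other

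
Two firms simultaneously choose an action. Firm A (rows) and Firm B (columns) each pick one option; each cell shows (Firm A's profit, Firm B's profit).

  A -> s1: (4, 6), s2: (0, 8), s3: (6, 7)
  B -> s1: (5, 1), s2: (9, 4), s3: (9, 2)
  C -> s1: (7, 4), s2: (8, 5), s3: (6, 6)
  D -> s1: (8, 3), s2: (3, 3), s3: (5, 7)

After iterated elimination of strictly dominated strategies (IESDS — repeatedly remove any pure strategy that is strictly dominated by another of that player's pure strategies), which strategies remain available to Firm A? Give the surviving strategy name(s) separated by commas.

Firm A's strategy A is strictly dominated by B (s1: 5>4, s2: 9>0, s3: 9>6) and is removed.
Column s1 is eliminated: s3 beats it against every remaining row (B: 2>1, C: 6>4, D: 7>3).
For Firm A, B strictly dominates C on the remaining columns (s2: 9>8, s3: 9>6); eliminate C.
Firm A's strategy D is strictly dominated by B (s2: 9>3, s3: 9>5) and is removed.
Firm B's strategy s3 is strictly dominated by s2 (B: 4>2) and is removed.
Among the remaining strategies, none is strictly dominated by another pure strategy of the same player, so the elimination stops.
Surviving strategies — Firm A: {B}; Firm B: {s2}.

B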